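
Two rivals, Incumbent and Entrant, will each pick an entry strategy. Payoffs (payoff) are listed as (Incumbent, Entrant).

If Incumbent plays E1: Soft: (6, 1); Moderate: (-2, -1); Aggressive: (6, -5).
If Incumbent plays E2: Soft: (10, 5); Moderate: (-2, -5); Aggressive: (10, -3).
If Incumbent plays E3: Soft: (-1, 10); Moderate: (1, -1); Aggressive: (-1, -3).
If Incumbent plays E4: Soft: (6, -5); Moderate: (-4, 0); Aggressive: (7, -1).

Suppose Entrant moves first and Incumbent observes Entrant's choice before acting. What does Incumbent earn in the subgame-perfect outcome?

Backward induction with Entrant moving first.
- Soft → Incumbent plays E2 (best of 6, 10, -1, 6); Entrant gets 5.
- Moderate → Incumbent plays E3 (best of -2, -2, 1, -4); Entrant gets -1.
- Aggressive → Incumbent plays E2 (best of 6, 10, -1, 7); Entrant gets -3.
Maximizing over 5, -1, -3, Entrant chooses Soft. Subgame-perfect outcome: (E2, Soft) with payoffs (10, 5).

10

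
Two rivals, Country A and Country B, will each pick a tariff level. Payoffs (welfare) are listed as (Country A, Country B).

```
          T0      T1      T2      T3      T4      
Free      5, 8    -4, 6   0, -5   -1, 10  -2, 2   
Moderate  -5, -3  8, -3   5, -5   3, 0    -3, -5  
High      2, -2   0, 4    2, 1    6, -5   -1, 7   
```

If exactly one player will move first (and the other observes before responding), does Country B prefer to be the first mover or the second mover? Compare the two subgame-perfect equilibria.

If Country A leads: Country B's best replies are Free→T3, Moderate→T3, High→T4; Country A's induced payoffs -1, 3, -1; outcome (Moderate, T3), payoffs (3, 0).
If Country B leads: Country A's best replies are T0→Free, T1→Moderate, T2→Moderate, T3→High, T4→High; Country B's induced payoffs 8, -3, -5, -5, 7; outcome (Free, T0), payoffs (5, 8).
Country B gets 8 moving first and 0 moving second, so Country B prefers to move first.

first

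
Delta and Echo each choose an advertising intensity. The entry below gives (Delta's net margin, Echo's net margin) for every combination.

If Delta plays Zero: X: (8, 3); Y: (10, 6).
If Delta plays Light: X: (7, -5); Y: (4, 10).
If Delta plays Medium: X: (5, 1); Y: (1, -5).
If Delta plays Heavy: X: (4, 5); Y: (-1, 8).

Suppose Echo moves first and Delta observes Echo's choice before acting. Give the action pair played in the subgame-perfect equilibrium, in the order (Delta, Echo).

Backward induction with Echo moving first.
- X: Delta compares 8, 7, 5, 4 and picks Zero; Echo would get 3.
- Y: Delta compares 10, 4, 1, -1 and picks Zero; Echo would get 6.
Maximizing over 3, 6, Echo chooses Y. Subgame-perfect outcome: (Zero, Y) with payoffs (10, 6).

(Zero, Y)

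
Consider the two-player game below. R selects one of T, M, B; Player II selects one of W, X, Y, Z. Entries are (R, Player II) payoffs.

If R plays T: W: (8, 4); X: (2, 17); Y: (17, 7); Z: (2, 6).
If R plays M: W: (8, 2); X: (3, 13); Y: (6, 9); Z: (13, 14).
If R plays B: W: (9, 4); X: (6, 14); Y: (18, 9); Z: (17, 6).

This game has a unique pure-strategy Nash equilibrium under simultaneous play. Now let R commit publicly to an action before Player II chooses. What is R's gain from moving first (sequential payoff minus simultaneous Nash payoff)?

Solve by backward induction (R leads).
- T: BR = X, leader payoff 2.
- M: BR = Z, leader payoff 13.
- B: BR = X, leader payoff 6.
R's induced payoffs are 2, 13, 6, so R commits to M. Subgame-perfect outcome: (M, Z) with payoffs (13, 14).
Under simultaneous play:
R's best replies: W→B; X→B; Y→B; Z→B.
Player II's best replies: T→X; M→Z; B→X.
Only (B, X) has each player best-responding; Nash payoffs (6, 14).
R's commitment gain: 13 − 6 = 7.

7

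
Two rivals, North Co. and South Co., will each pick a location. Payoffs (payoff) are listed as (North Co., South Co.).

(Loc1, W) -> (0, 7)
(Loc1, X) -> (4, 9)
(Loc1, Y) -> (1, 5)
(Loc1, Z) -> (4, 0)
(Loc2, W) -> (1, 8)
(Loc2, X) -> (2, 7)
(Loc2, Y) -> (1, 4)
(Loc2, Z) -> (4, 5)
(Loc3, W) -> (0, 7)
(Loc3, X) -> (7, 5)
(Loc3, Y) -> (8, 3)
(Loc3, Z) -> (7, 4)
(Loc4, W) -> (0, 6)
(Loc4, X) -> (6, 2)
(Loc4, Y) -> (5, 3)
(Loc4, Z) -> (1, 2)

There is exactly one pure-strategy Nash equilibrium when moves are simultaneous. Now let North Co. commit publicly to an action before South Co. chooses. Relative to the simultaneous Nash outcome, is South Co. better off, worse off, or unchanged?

better off

South Co. best-responds to each possible North Co. move:
- Loc1: South Co. compares 7, 9, 5, 0 and picks X; North Co. would get 4.
- Loc2: South Co. compares 8, 7, 4, 5 and picks W; North Co. would get 1.
- Loc3: South Co. compares 7, 5, 3, 4 and picks W; North Co. would get 0.
- Loc4: South Co. compares 6, 2, 3, 2 and picks W; North Co. would get 0.
North Co.'s induced payoffs are 4, 1, 0, 0, so North Co. commits to Loc1. Subgame-perfect outcome: (Loc1, X) with payoffs (4, 9).
Under simultaneous play:
North Co.'s best replies: W→Loc2; X→Loc3; Y→Loc3; Z→Loc3.
South Co.'s best replies: Loc1→X; Loc2→W; Loc3→W; Loc4→W.
Only (Loc2, W) has each player best-responding; Nash payoffs (1, 8).
South Co. earns 9 sequentially versus 8 at the Nash outcome: better off.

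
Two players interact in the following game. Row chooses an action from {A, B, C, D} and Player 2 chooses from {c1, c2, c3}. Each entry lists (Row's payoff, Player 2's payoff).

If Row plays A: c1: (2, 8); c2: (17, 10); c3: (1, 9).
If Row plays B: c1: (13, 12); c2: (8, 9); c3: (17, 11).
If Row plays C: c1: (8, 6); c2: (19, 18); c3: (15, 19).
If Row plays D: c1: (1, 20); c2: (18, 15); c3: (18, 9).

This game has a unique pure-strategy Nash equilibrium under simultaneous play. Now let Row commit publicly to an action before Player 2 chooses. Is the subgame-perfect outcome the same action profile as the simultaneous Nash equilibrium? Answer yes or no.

Player 2 best-responds to each possible Row move:
- A → Player 2 plays c2 (best of 8, 10, 9); Row gets 17.
- B → Player 2 plays c1 (best of 12, 9, 11); Row gets 13.
- C → Player 2 plays c3 (best of 6, 18, 19); Row gets 15.
- D → Player 2 plays c1 (best of 20, 15, 9); Row gets 1.
Maximizing over 17, 13, 15, 1, Row chooses A. Subgame-perfect outcome: (A, c2) with payoffs (17, 10).
Under simultaneous play:
Row's best replies: c1→B; c2→C; c3→D.
Player 2's best replies: A→c2; B→c1; C→c3; D→c1.
Only (B, c1) has each player best-responding; Nash payoffs (13, 12).
Sequential outcome (A, c2) differs from the Nash profile (B, c1).

no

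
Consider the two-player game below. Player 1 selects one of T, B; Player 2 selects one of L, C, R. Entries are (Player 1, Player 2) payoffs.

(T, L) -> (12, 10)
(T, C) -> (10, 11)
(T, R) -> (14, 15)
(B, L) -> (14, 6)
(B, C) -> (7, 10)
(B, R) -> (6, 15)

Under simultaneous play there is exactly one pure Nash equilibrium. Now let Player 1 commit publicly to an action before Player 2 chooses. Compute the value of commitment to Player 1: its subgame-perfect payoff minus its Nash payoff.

Work backward from Player 2's decision.
- T: Player 2 compares 10, 11, 15 and picks R; Player 1 would get 14.
- B: Player 2 compares 6, 10, 15 and picks R; Player 1 would get 6.
Among 14, 6, the best is 14 at T. Subgame-perfect outcome: (T, R) with payoffs (14, 15).
Under simultaneous play:
Player 1's best replies: L→B; C→T; R→T.
Player 2's best replies: T→R; B→R.
The unique mutual best reply is (T, R), giving (14, 15).
Player 1's commitment gain: 14 − 14 = 0.

0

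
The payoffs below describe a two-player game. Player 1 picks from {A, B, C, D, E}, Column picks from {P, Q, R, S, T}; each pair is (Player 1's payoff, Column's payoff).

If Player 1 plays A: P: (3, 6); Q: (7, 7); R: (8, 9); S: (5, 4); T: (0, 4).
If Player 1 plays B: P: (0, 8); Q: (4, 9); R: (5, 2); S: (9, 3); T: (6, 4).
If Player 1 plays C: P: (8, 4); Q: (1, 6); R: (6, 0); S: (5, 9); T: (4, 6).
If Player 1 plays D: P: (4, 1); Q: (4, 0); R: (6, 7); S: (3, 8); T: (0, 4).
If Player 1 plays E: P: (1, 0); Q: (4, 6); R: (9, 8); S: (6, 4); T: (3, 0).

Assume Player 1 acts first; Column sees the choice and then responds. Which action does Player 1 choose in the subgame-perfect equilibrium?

Column best-responds to each possible Player 1 move:
- A → Column plays R (best of 6, 7, 9, 4, 4); Player 1 gets 8.
- B → Column plays Q (best of 8, 9, 2, 3, 4); Player 1 gets 4.
- C → Column plays S (best of 4, 6, 0, 9, 6); Player 1 gets 5.
- D → Column plays S (best of 1, 0, 7, 8, 4); Player 1 gets 3.
- E → Column plays R (best of 0, 6, 8, 4, 0); Player 1 gets 9.
Player 1's induced payoffs are 8, 4, 5, 3, 9, so Player 1 commits to E. Subgame-perfect outcome: (E, R) with payoffs (9, 8).

E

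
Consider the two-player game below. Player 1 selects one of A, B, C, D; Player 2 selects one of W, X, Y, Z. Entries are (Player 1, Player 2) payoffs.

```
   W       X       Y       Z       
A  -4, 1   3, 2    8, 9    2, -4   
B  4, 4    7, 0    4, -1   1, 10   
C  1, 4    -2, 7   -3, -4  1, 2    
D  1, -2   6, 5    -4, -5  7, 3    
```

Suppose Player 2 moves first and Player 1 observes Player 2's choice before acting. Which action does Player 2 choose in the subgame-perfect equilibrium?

Y

Player 1 best-responds to each possible Player 2 move:
- W → Player 1 plays B (best of -4, 4, 1, 1); Player 2 gets 4.
- X → Player 1 plays B (best of 3, 7, -2, 6); Player 2 gets 0.
- Y → Player 1 plays A (best of 8, 4, -3, -4); Player 2 gets 9.
- Z → Player 1 plays D (best of 2, 1, 1, 7); Player 2 gets 3.
Maximizing over 4, 0, 9, 3, Player 2 chooses Y. Subgame-perfect outcome: (A, Y) with payoffs (8, 9).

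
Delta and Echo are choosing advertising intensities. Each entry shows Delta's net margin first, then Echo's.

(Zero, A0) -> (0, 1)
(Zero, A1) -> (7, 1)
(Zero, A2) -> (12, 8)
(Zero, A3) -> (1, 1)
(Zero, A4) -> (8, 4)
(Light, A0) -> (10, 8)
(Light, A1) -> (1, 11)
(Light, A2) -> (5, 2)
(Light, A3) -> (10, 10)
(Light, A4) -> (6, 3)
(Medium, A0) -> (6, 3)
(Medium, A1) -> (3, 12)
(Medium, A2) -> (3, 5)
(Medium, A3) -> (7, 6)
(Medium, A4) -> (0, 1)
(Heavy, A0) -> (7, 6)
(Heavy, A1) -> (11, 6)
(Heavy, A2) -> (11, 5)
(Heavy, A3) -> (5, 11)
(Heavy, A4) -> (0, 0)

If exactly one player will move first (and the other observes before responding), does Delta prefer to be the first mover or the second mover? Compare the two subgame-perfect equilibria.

If Delta leads: Echo's best replies are Zero→A2, Light→A1, Medium→A1, Heavy→A3; Delta's induced payoffs 12, 1, 3, 5; outcome (Zero, A2), payoffs (12, 8).
If Echo leads: Delta's best replies are A0→Light, A1→Heavy, A2→Zero, A3→Light, A4→Zero; Echo's induced payoffs 8, 6, 8, 10, 4; outcome (Light, A3), payoffs (10, 10).
Delta gets 12 moving first and 10 moving second, so Delta prefers to move first.

first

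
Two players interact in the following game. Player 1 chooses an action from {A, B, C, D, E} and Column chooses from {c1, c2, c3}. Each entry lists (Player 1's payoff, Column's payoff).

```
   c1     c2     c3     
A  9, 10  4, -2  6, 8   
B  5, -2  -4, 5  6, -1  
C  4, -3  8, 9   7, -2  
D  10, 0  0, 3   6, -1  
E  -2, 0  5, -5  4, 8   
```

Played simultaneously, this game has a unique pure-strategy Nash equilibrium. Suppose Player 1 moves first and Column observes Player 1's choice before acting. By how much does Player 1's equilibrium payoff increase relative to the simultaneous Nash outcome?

1

Column best-responds to each possible Player 1 move:
- A → Column plays c1 (best of 10, -2, 8); Player 1 gets 9.
- B → Column plays c2 (best of -2, 5, -1); Player 1 gets -4.
- C → Column plays c2 (best of -3, 9, -2); Player 1 gets 8.
- D → Column plays c2 (best of 0, 3, -1); Player 1 gets 0.
- E → Column plays c3 (best of 0, -5, 8); Player 1 gets 4.
Among 9, -4, 8, 0, 4, the best is 9 at A. Subgame-perfect outcome: (A, c1) with payoffs (9, 10).
For the simultaneous game, intersect best replies.
Player 1's best replies: c1→D; c2→C; c3→C.
Column's best replies: A→c1; B→c2; C→c2; D→c2; E→c3.
The unique mutual best reply is (C, c2), giving (8, 9).
Player 1's commitment gain: 9 − 8 = 1.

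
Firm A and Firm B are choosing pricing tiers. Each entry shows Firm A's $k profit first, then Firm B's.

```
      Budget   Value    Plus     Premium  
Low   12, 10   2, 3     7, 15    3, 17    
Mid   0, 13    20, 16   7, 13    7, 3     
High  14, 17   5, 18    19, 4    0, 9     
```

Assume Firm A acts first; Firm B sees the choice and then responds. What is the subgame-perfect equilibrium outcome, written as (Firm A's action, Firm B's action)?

Work backward from Firm B's decision.
- Low: BR = Premium, leader payoff 3.
- Mid: BR = Value, leader payoff 20.
- High: BR = Value, leader payoff 5.
Maximizing over 3, 20, 5, Firm A chooses Mid. Subgame-perfect outcome: (Mid, Value) with payoffs (20, 16).

(Mid, Value)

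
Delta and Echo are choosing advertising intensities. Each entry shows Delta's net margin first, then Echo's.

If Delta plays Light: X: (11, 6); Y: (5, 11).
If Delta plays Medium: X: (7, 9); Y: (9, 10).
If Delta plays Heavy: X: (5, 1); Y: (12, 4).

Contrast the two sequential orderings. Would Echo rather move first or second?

first

If Delta leads: Echo's best replies are Light→Y, Medium→Y, Heavy→Y; Delta's induced payoffs 5, 9, 12; outcome (Heavy, Y), payoffs (12, 4).
If Echo leads: Delta's best replies are X→Light, Y→Heavy; Echo's induced payoffs 6, 4; outcome (Light, X), payoffs (11, 6).
Echo gets 6 moving first and 4 moving second, so Echo prefers to move first.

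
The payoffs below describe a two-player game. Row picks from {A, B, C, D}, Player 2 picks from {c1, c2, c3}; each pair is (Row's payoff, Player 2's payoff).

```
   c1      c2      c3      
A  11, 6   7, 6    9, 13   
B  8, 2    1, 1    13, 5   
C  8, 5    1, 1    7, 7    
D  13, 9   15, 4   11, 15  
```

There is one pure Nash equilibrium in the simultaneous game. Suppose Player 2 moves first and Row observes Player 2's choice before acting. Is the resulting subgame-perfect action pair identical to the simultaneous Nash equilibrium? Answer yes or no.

no

Work backward from Row's decision.
- c1: BR = D, leader payoff 9.
- c2: BR = D, leader payoff 4.
- c3: BR = B, leader payoff 5.
Player 2's induced payoffs are 9, 4, 5, so Player 2 commits to c1. Subgame-perfect outcome: (D, c1) with payoffs (13, 9).
Now find the simultaneous Nash equilibrium.
Row's best replies: c1→D; c2→D; c3→B.
Player 2's best replies: A→c3; B→c3; C→c3; D→c3.
The unique mutual best reply is (B, c3), giving (13, 5).
Sequential outcome (D, c1) differs from the Nash profile (B, c3).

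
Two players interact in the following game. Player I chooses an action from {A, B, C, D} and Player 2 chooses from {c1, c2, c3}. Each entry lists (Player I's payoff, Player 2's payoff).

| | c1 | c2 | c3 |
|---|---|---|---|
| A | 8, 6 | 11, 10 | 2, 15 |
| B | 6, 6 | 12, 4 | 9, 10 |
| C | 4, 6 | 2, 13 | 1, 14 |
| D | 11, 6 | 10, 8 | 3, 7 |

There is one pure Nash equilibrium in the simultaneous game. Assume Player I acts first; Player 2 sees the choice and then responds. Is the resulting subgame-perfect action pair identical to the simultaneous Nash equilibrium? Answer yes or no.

no

Player 2 best-responds to each possible Player I move:
- A → Player 2 plays c3 (best of 6, 10, 15); Player I gets 2.
- B → Player 2 plays c3 (best of 6, 4, 10); Player I gets 9.
- C → Player 2 plays c3 (best of 6, 13, 14); Player I gets 1.
- D → Player 2 plays c2 (best of 6, 8, 7); Player I gets 10.
Player I's induced payoffs are 2, 9, 1, 10, so Player I commits to D. Subgame-perfect outcome: (D, c2) with payoffs (10, 8).
Now find the simultaneous Nash equilibrium.
Player I's best replies: c1→D; c2→B; c3→B.
Player 2's best replies: A→c3; B→c3; C→c3; D→c2.
The unique mutual best reply is (B, c3), giving (9, 10).
Sequential outcome (D, c2) differs from the Nash profile (B, c3).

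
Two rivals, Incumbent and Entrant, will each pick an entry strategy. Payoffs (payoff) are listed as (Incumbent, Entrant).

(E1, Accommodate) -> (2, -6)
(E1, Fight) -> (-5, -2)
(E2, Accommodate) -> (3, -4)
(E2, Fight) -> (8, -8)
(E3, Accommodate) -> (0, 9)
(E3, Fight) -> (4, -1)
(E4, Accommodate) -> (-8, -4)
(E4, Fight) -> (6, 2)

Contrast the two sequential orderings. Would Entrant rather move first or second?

second

If Incumbent leads: Entrant's best replies are E1→Fight, E2→Accommodate, E3→Accommodate, E4→Fight; Incumbent's induced payoffs -5, 3, 0, 6; outcome (E4, Fight), payoffs (6, 2).
If Entrant leads: Incumbent's best replies are Accommodate→E2, Fight→E2; Entrant's induced payoffs -4, -8; outcome (E2, Accommodate), payoffs (3, -4).
Entrant gets -4 moving first and 2 moving second, so Entrant prefers to move second.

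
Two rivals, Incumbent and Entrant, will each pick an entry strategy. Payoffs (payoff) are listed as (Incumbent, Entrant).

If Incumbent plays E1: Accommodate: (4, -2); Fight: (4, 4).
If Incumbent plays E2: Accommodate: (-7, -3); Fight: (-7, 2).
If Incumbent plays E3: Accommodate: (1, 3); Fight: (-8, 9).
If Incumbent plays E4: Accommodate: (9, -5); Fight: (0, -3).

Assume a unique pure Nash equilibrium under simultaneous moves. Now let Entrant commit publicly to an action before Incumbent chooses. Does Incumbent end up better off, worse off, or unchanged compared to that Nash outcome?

unchanged

Backward induction with Entrant moving first.
- Accommodate: BR = E4, leader payoff -5.
- Fight: BR = E1, leader payoff 4.
Maximizing over -5, 4, Entrant chooses Fight. Subgame-perfect outcome: (E1, Fight) with payoffs (4, 4).
For the simultaneous game, intersect best replies.
Incumbent's best replies: Accommodate→E4; Fight→E1.
Entrant's best replies: E1→Fight; E2→Fight; E3→Fight; E4→Fight.
The unique mutual best reply is (E1, Fight), giving (4, 4).
Incumbent earns 4 sequentially versus 4 at the Nash outcome: unchanged.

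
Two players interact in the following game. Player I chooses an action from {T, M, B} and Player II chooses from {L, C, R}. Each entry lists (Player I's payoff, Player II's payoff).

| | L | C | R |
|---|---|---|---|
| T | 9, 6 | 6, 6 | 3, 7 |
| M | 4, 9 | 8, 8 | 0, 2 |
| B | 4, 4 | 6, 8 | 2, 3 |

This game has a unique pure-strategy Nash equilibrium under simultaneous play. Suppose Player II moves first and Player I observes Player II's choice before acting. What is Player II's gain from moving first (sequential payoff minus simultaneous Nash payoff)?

Player I best-responds to each possible Player II move:
- L: Player I compares 9, 4, 4 and picks T; Player II would get 6.
- C: Player I compares 6, 8, 6 and picks M; Player II would get 8.
- R: Player I compares 3, 0, 2 and picks T; Player II would get 7.
Maximizing over 6, 8, 7, Player II chooses C. Subgame-perfect outcome: (M, C) with payoffs (8, 8).
For the simultaneous game, intersect best replies.
Player I's best replies: L→T; C→M; R→T.
Player II's best replies: T→R; M→L; B→C.
Only (T, R) has each player best-responding; Nash payoffs (3, 7).
Player II's commitment gain: 8 − 7 = 1.

1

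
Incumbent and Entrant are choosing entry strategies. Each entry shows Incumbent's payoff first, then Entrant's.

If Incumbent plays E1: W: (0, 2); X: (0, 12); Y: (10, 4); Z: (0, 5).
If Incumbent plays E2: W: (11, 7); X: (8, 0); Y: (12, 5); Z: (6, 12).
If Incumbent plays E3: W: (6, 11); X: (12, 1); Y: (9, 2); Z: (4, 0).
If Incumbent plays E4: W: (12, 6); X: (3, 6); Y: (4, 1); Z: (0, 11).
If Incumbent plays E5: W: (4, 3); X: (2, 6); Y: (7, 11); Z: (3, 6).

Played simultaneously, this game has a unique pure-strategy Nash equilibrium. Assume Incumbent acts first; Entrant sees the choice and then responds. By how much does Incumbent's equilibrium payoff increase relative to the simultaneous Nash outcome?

Work backward from Entrant's decision.
- E1: BR = X, leader payoff 0.
- E2: BR = Z, leader payoff 6.
- E3: BR = W, leader payoff 6.
- E4: BR = Z, leader payoff 0.
- E5: BR = Y, leader payoff 7.
Incumbent's induced payoffs are 0, 6, 6, 0, 7, so Incumbent commits to E5. Subgame-perfect outcome: (E5, Y) with payoffs (7, 11).
For the simultaneous game, intersect best replies.
Incumbent's best replies: W→E4; X→E3; Y→E2; Z→E2.
Entrant's best replies: E1→X; E2→Z; E3→W; E4→Z; E5→Y.
Only (E2, Z) has each player best-responding; Nash payoffs (6, 12).
Incumbent's commitment gain: 7 − 6 = 1.

1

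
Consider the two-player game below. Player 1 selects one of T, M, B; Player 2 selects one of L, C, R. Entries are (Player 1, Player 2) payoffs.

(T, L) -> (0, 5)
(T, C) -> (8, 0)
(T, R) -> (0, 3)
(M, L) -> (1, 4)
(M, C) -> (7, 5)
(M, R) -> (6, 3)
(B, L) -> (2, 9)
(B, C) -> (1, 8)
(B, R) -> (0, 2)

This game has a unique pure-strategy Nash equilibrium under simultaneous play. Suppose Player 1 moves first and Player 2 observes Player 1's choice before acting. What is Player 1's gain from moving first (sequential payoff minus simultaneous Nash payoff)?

5

Backward induction with Player 1 moving first.
- T: Player 2 compares 5, 0, 3 and picks L; Player 1 would get 0.
- M: Player 2 compares 4, 5, 3 and picks C; Player 1 would get 7.
- B: Player 2 compares 9, 8, 2 and picks L; Player 1 would get 2.
Player 1's induced payoffs are 0, 7, 2, so Player 1 commits to M. Subgame-perfect outcome: (M, C) with payoffs (7, 5).
For the simultaneous game, intersect best replies.
Player 1's best replies: L→B; C→T; R→M.
Player 2's best replies: T→L; M→C; B→L.
The unique mutual best reply is (B, L), giving (2, 9).
Player 1's commitment gain: 7 − 2 = 5.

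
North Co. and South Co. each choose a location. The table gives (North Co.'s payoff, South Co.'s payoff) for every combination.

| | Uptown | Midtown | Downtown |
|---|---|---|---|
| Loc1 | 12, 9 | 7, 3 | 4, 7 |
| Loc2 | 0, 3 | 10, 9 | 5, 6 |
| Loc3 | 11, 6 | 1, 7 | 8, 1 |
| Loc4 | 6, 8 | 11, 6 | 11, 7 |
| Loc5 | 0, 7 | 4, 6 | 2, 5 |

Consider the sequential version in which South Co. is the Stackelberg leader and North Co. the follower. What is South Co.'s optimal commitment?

Solve by backward induction (South Co. leads).
- Uptown: North Co. compares 12, 0, 11, 6, 0 and picks Loc1; South Co. would get 9.
- Midtown: North Co. compares 7, 10, 1, 11, 4 and picks Loc4; South Co. would get 6.
- Downtown: North Co. compares 4, 5, 8, 11, 2 and picks Loc4; South Co. would get 7.
South Co.'s induced payoffs are 9, 6, 7, so South Co. commits to Uptown. Subgame-perfect outcome: (Loc1, Uptown) with payoffs (12, 9).

Uptown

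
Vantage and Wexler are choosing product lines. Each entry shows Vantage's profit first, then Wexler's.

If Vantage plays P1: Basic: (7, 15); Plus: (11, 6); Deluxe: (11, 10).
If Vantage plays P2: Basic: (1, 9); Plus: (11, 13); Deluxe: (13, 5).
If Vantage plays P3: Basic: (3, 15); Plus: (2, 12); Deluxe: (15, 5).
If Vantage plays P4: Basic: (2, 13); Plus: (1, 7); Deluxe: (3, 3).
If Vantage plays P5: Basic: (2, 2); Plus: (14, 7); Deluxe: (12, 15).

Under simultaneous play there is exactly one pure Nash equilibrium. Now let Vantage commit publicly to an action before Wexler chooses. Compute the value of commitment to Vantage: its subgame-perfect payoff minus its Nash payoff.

5

Wexler best-responds to each possible Vantage move:
- P1: Wexler compares 15, 6, 10 and picks Basic; Vantage would get 7.
- P2: Wexler compares 9, 13, 5 and picks Plus; Vantage would get 11.
- P3: Wexler compares 15, 12, 5 and picks Basic; Vantage would get 3.
- P4: Wexler compares 13, 7, 3 and picks Basic; Vantage would get 2.
- P5: Wexler compares 2, 7, 15 and picks Deluxe; Vantage would get 12.
Vantage's induced payoffs are 7, 11, 3, 2, 12, so Vantage commits to P5. Subgame-perfect outcome: (P5, Deluxe) with payoffs (12, 15).
Under simultaneous play:
Vantage's best replies: Basic→P1; Plus→P5; Deluxe→P3.
Wexler's best replies: P1→Basic; P2→Plus; P3→Basic; P4→Basic; P5→Deluxe.
Only (P1, Basic) has each player best-responding; Nash payoffs (7, 15).
Vantage's commitment gain: 12 − 7 = 5.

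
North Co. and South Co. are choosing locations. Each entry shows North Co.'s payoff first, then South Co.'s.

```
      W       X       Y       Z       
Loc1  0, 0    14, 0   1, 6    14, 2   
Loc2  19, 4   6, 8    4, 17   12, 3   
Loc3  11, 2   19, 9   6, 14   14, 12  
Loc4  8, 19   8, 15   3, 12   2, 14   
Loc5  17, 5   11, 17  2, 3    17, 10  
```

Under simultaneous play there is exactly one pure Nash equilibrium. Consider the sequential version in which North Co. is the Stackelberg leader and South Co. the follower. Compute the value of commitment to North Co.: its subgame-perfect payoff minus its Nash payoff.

5

South Co. best-responds to each possible North Co. move:
- Loc1: South Co. compares 0, 0, 6, 2 and picks Y; North Co. would get 1.
- Loc2: South Co. compares 4, 8, 17, 3 and picks Y; North Co. would get 4.
- Loc3: South Co. compares 2, 9, 14, 12 and picks Y; North Co. would get 6.
- Loc4: South Co. compares 19, 15, 12, 14 and picks W; North Co. would get 8.
- Loc5: South Co. compares 5, 17, 3, 10 and picks X; North Co. would get 11.
Among 1, 4, 6, 8, 11, the best is 11 at Loc5. Subgame-perfect outcome: (Loc5, X) with payoffs (11, 17).
Now find the simultaneous Nash equilibrium.
North Co.'s best replies: W→Loc2; X→Loc3; Y→Loc3; Z→Loc5.
South Co.'s best replies: Loc1→Y; Loc2→Y; Loc3→Y; Loc4→W; Loc5→X.
Only (Loc3, Y) has each player best-responding; Nash payoffs (6, 14).
North Co.'s commitment gain: 11 − 6 = 5.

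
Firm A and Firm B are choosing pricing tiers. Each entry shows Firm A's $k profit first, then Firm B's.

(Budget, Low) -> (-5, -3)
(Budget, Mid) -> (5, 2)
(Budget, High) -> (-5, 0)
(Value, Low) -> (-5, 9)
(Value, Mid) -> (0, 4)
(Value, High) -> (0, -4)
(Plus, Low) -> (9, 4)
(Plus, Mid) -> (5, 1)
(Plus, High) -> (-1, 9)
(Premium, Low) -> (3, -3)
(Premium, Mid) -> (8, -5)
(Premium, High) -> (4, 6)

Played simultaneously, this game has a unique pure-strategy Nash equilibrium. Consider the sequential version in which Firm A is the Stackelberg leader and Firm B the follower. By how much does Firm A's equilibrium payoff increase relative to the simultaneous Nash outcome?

1

Work backward from Firm B's decision.
- Budget → Firm B plays Mid (best of -3, 2, 0); Firm A gets 5.
- Value → Firm B plays Low (best of 9, 4, -4); Firm A gets -5.
- Plus → Firm B plays High (best of 4, 1, 9); Firm A gets -1.
- Premium → Firm B plays High (best of -3, -5, 6); Firm A gets 4.
Among 5, -5, -1, 4, the best is 5 at Budget. Subgame-perfect outcome: (Budget, Mid) with payoffs (5, 2).
For the simultaneous game, intersect best replies.
Firm A's best replies: Low→Plus; Mid→Premium; High→Premium.
Firm B's best replies: Budget→Mid; Value→Low; Plus→High; Premium→High.
The unique mutual best reply is (Premium, High), giving (4, 6).
Firm A's commitment gain: 5 − 4 = 1.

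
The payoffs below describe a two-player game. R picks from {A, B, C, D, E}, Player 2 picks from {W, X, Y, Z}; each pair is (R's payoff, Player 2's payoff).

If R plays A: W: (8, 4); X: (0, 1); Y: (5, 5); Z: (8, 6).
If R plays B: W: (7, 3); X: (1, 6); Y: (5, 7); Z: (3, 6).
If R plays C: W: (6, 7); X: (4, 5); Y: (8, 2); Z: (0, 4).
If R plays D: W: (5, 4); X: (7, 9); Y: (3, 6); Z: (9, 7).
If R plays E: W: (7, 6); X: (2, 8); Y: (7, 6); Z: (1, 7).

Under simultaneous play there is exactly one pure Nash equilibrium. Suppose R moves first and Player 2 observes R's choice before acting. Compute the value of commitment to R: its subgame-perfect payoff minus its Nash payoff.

Solve by backward induction (R leads).
- A → Player 2 plays Z (best of 4, 1, 5, 6); R gets 8.
- B → Player 2 plays Y (best of 3, 6, 7, 6); R gets 5.
- C → Player 2 plays W (best of 7, 5, 2, 4); R gets 6.
- D → Player 2 plays X (best of 4, 9, 6, 7); R gets 7.
- E → Player 2 plays X (best of 6, 8, 6, 7); R gets 2.
Among 8, 5, 6, 7, 2, the best is 8 at A. Subgame-perfect outcome: (A, Z) with payoffs (8, 6).
Now find the simultaneous Nash equilibrium.
R's best replies: W→A; X→D; Y→C; Z→D.
Player 2's best replies: A→Z; B→Y; C→W; D→X; E→X.
The unique mutual best reply is (D, X), giving (7, 9).
R's commitment gain: 8 − 7 = 1.

1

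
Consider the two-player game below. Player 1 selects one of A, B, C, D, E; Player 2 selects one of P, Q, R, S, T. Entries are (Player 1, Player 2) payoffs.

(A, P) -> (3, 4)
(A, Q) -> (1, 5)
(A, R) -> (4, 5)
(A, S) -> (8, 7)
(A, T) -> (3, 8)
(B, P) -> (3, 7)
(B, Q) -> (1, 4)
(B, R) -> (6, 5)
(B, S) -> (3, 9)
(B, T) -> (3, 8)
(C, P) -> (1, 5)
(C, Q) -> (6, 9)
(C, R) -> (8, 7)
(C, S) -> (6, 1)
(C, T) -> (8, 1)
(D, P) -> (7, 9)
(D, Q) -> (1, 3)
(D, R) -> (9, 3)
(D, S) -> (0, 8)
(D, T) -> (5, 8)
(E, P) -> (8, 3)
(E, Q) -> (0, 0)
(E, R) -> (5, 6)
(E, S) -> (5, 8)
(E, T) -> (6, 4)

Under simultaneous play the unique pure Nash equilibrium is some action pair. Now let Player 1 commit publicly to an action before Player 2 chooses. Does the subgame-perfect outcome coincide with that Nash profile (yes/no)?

no

Backward induction with Player 1 moving first.
- A: Player 2 compares 4, 5, 5, 7, 8 and picks T; Player 1 would get 3.
- B: Player 2 compares 7, 4, 5, 9, 8 and picks S; Player 1 would get 3.
- C: Player 2 compares 5, 9, 7, 1, 1 and picks Q; Player 1 would get 6.
- D: Player 2 compares 9, 3, 3, 8, 8 and picks P; Player 1 would get 7.
- E: Player 2 compares 3, 0, 6, 8, 4 and picks S; Player 1 would get 5.
Among 3, 3, 6, 7, 5, the best is 7 at D. Subgame-perfect outcome: (D, P) with payoffs (7, 9).
Now find the simultaneous Nash equilibrium.
Player 1's best replies: P→E; Q→C; R→D; S→A; T→C.
Player 2's best replies: A→T; B→S; C→Q; D→P; E→S.
Only (C, Q) has each player best-responding; Nash payoffs (6, 9).
Sequential outcome (D, P) differs from the Nash profile (C, Q).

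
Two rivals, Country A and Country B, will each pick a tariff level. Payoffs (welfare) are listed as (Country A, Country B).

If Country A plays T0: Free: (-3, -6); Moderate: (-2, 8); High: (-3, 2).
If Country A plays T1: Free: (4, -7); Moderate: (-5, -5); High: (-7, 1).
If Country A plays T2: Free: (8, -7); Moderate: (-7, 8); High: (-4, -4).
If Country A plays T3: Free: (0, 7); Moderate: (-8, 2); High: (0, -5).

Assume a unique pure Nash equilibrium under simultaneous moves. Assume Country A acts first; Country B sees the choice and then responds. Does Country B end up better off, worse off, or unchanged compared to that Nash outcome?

Work backward from Country B's decision.
- T0: Country B compares -6, 8, 2 and picks Moderate; Country A would get -2.
- T1: Country B compares -7, -5, 1 and picks High; Country A would get -7.
- T2: Country B compares -7, 8, -4 and picks Moderate; Country A would get -7.
- T3: Country B compares 7, 2, -5 and picks Free; Country A would get 0.
Maximizing over -2, -7, -7, 0, Country A chooses T3. Subgame-perfect outcome: (T3, Free) with payoffs (0, 7).
For the simultaneous game, intersect best replies.
Country A's best replies: Free→T2; Moderate→T0; High→T3.
Country B's best replies: T0→Moderate; T1→High; T2→Moderate; T3→Free.
Only (T0, Moderate) has each player best-responding; Nash payoffs (-2, 8).
Country B earns 7 sequentially versus 8 at the Nash outcome: worse off.

worse off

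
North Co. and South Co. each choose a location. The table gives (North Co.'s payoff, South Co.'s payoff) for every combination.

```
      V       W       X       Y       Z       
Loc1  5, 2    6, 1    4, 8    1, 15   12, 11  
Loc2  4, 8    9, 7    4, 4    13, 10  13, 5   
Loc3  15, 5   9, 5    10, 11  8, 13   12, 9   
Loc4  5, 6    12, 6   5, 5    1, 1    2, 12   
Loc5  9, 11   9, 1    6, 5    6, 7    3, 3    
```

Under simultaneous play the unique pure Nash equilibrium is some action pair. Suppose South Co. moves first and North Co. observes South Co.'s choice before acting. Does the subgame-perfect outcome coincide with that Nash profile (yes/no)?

Solve by backward induction (South Co. leads).
- V → North Co. plays Loc3 (best of 5, 4, 15, 5, 9); South Co. gets 5.
- W → North Co. plays Loc4 (best of 6, 9, 9, 12, 9); South Co. gets 6.
- X → North Co. plays Loc3 (best of 4, 4, 10, 5, 6); South Co. gets 11.
- Y → North Co. plays Loc2 (best of 1, 13, 8, 1, 6); South Co. gets 10.
- Z → North Co. plays Loc2 (best of 12, 13, 12, 2, 3); South Co. gets 5.
Among 5, 6, 11, 10, 5, the best is 11 at X. Subgame-perfect outcome: (Loc3, X) with payoffs (10, 11).
Under simultaneous play:
North Co.'s best replies: V→Loc3; W→Loc4; X→Loc3; Y→Loc2; Z→Loc2.
South Co.'s best replies: Loc1→Y; Loc2→Y; Loc3→Y; Loc4→Z; Loc5→V.
Only (Loc2, Y) has each player best-responding; Nash payoffs (13, 10).
Sequential outcome (Loc3, X) differs from the Nash profile (Loc2, Y).

no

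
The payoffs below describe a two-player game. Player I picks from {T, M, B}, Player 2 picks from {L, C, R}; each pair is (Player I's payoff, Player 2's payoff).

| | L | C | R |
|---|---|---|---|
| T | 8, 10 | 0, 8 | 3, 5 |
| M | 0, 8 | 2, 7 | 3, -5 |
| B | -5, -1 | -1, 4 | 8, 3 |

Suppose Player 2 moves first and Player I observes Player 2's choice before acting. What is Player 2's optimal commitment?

Work backward from Player I's decision.
- L: Player I compares 8, 0, -5 and picks T; Player 2 would get 10.
- C: Player I compares 0, 2, -1 and picks M; Player 2 would get 7.
- R: Player I compares 3, 3, 8 and picks B; Player 2 would get 3.
Maximizing over 10, 7, 3, Player 2 chooses L. Subgame-perfect outcome: (T, L) with payoffs (8, 10).

L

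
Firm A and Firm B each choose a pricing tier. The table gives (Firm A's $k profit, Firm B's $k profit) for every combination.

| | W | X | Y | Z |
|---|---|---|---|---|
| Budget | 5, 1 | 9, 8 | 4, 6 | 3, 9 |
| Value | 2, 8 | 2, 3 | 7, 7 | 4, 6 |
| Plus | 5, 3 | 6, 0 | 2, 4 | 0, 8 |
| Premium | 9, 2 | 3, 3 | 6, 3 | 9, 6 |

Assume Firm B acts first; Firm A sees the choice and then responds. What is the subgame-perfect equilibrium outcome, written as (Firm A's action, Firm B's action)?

(Budget, X)

Firm A best-responds to each possible Firm B move:
- W: Firm A compares 5, 2, 5, 9 and picks Premium; Firm B would get 2.
- X: Firm A compares 9, 2, 6, 3 and picks Budget; Firm B would get 8.
- Y: Firm A compares 4, 7, 2, 6 and picks Value; Firm B would get 7.
- Z: Firm A compares 3, 4, 0, 9 and picks Premium; Firm B would get 6.
Firm B's induced payoffs are 2, 8, 7, 6, so Firm B commits to X. Subgame-perfect outcome: (Budget, X) with payoffs (9, 8).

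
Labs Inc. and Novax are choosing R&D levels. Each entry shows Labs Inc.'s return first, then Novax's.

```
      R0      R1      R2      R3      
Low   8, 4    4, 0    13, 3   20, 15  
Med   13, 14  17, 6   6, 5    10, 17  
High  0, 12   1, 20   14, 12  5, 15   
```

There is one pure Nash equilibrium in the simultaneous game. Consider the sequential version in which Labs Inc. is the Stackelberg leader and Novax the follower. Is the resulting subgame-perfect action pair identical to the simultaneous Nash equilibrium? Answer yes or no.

yes

Solve by backward induction (Labs Inc. leads).
- Low: Novax compares 4, 0, 3, 15 and picks R3; Labs Inc. would get 20.
- Med: Novax compares 14, 6, 5, 17 and picks R3; Labs Inc. would get 10.
- High: Novax compares 12, 20, 12, 15 and picks R1; Labs Inc. would get 1.
Among 20, 10, 1, the best is 20 at Low. Subgame-perfect outcome: (Low, R3) with payoffs (20, 15).
For the simultaneous game, intersect best replies.
Labs Inc.'s best replies: R0→Med; R1→Med; R2→High; R3→Low.
Novax's best replies: Low→R3; Med→R3; High→R1.
The unique mutual best reply is (Low, R3), giving (20, 15).
Sequential outcome (Low, R3) coincides with the Nash profile (Low, R3).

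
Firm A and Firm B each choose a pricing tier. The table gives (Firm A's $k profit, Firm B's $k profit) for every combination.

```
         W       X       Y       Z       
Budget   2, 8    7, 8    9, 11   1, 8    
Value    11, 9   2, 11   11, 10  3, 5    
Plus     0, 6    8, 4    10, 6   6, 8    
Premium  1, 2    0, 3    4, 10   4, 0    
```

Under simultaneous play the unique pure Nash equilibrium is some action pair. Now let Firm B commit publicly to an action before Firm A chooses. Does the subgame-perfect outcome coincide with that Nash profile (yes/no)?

Work backward from Firm A's decision.
- W: BR = Value, leader payoff 9.
- X: BR = Plus, leader payoff 4.
- Y: BR = Value, leader payoff 10.
- Z: BR = Plus, leader payoff 8.
Among 9, 4, 10, 8, the best is 10 at Y. Subgame-perfect outcome: (Value, Y) with payoffs (11, 10).
Now find the simultaneous Nash equilibrium.
Firm A's best replies: W→Value; X→Plus; Y→Value; Z→Plus.
Firm B's best replies: Budget→Y; Value→X; Plus→Z; Premium→Y.
Only (Plus, Z) has each player best-responding; Nash payoffs (6, 8).
Sequential outcome (Value, Y) differs from the Nash profile (Plus, Z).

no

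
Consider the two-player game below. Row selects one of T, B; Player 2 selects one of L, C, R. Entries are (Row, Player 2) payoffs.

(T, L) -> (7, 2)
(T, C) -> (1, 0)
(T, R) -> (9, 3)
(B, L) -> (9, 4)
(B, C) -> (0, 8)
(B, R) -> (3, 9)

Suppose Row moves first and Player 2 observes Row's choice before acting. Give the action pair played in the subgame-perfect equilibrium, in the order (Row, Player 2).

Player 2 best-responds to each possible Row move:
- T → Player 2 plays R (best of 2, 0, 3); Row gets 9.
- B → Player 2 plays R (best of 4, 8, 9); Row gets 3.
Maximizing over 9, 3, Row chooses T. Subgame-perfect outcome: (T, R) with payoffs (9, 3).

(T, R)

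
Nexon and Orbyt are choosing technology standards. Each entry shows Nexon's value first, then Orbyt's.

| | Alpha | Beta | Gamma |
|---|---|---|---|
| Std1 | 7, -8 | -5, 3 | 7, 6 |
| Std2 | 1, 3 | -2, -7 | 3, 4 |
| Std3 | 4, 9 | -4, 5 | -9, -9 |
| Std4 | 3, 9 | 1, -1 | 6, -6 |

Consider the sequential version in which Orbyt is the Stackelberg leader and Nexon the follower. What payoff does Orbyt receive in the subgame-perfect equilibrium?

Backward induction with Orbyt moving first.
- Alpha: BR = Std1, leader payoff -8.
- Beta: BR = Std4, leader payoff -1.
- Gamma: BR = Std1, leader payoff 6.
Among -8, -1, 6, the best is 6 at Gamma. Subgame-perfect outcome: (Std1, Gamma) with payoffs (7, 6).

6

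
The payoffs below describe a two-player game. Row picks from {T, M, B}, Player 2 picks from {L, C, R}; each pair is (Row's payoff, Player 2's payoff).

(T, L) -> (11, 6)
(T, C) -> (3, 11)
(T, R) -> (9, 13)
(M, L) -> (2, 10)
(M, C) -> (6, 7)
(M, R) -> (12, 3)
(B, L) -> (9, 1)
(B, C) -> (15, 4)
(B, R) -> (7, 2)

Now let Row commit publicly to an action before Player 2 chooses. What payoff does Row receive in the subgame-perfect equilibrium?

15

Backward induction with Row moving first.
- T: Player 2 compares 6, 11, 13 and picks R; Row would get 9.
- M: Player 2 compares 10, 7, 3 and picks L; Row would get 2.
- B: Player 2 compares 1, 4, 2 and picks C; Row would get 15.
Maximizing over 9, 2, 15, Row chooses B. Subgame-perfect outcome: (B, C) with payoffs (15, 4).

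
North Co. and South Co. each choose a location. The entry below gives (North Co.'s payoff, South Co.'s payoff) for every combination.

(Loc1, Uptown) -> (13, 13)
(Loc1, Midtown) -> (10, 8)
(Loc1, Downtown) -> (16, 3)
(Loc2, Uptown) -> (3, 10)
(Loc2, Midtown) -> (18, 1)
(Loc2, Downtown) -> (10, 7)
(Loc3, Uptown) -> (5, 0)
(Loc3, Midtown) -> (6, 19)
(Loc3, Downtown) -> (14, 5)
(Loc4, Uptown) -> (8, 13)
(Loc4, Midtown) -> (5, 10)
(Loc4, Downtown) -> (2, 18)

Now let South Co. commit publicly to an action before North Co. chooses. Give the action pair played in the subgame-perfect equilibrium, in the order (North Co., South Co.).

(Loc1, Uptown)

North Co. best-responds to each possible South Co. move:
- Uptown → North Co. plays Loc1 (best of 13, 3, 5, 8); South Co. gets 13.
- Midtown → North Co. plays Loc2 (best of 10, 18, 6, 5); South Co. gets 1.
- Downtown → North Co. plays Loc1 (best of 16, 10, 14, 2); South Co. gets 3.
Among 13, 1, 3, the best is 13 at Uptown. Subgame-perfect outcome: (Loc1, Uptown) with payoffs (13, 13).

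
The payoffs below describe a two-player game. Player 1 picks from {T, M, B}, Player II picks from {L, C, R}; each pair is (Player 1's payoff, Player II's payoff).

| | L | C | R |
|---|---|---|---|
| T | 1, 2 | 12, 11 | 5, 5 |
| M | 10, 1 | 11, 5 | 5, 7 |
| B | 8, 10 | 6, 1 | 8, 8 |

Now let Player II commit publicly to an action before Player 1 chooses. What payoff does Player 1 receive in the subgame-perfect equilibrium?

Work backward from Player 1's decision.
- L → Player 1 plays M (best of 1, 10, 8); Player II gets 1.
- C → Player 1 plays T (best of 12, 11, 6); Player II gets 11.
- R → Player 1 plays B (best of 5, 5, 8); Player II gets 8.
Among 1, 11, 8, the best is 11 at C. Subgame-perfect outcome: (T, C) with payoffs (12, 11).

12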